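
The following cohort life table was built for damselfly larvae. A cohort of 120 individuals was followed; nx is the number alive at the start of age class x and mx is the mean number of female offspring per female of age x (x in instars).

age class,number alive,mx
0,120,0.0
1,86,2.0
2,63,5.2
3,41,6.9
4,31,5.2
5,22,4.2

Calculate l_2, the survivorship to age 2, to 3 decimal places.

l_2 = n_2/n_0 = 63/120 = 0.525 → 0.525

0.525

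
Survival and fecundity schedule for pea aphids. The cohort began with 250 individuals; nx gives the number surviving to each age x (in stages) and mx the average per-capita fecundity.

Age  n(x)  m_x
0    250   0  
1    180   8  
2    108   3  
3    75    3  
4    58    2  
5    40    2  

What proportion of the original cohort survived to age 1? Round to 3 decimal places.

0.720

l_1 = n_1/n_0 = 180/250 = 0.72 → 0.720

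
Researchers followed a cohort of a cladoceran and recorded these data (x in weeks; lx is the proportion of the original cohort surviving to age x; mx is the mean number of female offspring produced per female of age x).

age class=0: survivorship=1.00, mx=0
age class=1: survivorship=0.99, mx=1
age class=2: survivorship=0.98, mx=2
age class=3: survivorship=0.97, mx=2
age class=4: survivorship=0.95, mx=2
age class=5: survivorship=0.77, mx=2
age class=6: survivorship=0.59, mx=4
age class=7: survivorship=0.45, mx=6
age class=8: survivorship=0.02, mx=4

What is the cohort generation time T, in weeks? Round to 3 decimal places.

4.434

lx·mx: 0, 0.99, 1.96, 1.94, 1.9, 1.54, 2.36, 2.7, 0.08 → R0 = 13.47
x·lx·mx: 0, 0.99, 3.92, 5.82, 7.6, 7.7, 14.16, 18.9, 0.64 → Σ = 59.73
T = 59.73 / 13.47 = 4.434298… → 4.434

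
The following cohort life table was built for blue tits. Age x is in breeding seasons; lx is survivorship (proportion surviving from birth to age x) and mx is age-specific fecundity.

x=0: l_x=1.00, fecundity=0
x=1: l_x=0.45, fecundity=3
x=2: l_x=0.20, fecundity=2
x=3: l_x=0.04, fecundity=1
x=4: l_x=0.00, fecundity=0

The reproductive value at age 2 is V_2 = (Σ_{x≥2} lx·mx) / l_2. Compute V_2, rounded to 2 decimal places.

lx·mx for x ≥ 2: 0.4, 0.04, 0 → sum = 0.44
V_2 = 0.44 / l_2 = 0.44 / 0.2 = 2.2 → 2.20

2.20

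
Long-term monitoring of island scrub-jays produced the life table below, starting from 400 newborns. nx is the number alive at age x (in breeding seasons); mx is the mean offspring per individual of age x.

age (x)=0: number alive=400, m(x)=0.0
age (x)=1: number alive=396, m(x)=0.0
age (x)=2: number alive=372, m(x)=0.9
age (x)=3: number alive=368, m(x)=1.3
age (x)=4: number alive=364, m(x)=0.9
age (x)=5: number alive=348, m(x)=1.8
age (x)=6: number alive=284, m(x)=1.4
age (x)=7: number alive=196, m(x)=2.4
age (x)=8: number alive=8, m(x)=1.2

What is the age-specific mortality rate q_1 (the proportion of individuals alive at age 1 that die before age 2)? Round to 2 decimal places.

0.06

lx = nx/n0 = nx/400: 1, 0.99, 0.93, 0.92, 0.91, 0.87, 0.71, 0.49, 0.02
q_1 = (l_1 − l_2) / l_1 = (0.99 − 0.93) / 0.99
     = 0.06 / 0.99 = 0.060606… → 0.06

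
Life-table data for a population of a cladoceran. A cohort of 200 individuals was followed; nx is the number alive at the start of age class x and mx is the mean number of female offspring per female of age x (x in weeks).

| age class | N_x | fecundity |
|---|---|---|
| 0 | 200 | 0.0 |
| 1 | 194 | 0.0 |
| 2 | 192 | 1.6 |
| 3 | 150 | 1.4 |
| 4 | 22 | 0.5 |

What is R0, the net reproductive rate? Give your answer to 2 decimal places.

2.64

lx = nx/n0 = nx/200: 1, 0.97, 0.96, 0.75, 0.11
lx·mx by age: 0, 0, 1.536, 1.05, 0.055
R0 = Σ lx·mx = 2.641 → 2.64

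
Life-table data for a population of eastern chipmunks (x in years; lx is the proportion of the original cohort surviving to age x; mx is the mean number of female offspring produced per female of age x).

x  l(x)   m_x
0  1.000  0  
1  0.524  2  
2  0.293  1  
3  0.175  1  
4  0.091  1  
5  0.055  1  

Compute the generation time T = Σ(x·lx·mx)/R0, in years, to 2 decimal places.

lx·mx: 0, 1.048, 0.293, 0.175, 0.091, 0.055 → R0 = 1.662
x·lx·mx: 0, 1.048, 0.586, 0.525, 0.364, 0.275 → Σ = 2.798
T = 2.798 / 1.662 = 1.683514… → 1.68

1.68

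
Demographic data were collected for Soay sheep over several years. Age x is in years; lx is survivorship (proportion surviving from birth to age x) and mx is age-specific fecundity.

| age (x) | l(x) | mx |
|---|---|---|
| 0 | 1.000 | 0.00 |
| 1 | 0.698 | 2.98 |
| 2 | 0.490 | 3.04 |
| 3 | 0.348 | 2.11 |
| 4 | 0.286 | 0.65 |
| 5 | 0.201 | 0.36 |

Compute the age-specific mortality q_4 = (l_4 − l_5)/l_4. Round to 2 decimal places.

0.30

q_4 = (l_4 − l_5) / l_4 = (0.286 − 0.201) / 0.286
     = 0.085 / 0.286 = 0.297203… → 0.30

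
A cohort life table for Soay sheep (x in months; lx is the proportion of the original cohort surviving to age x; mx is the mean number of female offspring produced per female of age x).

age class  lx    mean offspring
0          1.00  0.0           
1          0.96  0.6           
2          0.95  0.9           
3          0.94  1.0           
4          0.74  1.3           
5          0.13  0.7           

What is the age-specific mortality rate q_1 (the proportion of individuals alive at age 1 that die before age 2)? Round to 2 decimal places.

q_1 = (l_1 − l_2) / l_1 = (0.96 − 0.95) / 0.96
     = 0.01 / 0.96 = 0.010417… → 0.01

0.01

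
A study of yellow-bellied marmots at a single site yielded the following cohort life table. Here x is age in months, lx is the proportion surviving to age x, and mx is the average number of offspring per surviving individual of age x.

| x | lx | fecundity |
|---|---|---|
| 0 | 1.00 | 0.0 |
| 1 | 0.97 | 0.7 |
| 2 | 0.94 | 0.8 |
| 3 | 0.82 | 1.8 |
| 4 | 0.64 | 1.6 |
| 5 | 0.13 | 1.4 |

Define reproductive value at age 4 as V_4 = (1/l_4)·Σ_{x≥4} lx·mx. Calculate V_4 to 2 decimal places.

1.88

lx·mx for x ≥ 4: 1.024, 0.182 → sum = 1.206
V_4 = 1.206 / l_4 = 1.206 / 0.64 = 1.884375 → 1.88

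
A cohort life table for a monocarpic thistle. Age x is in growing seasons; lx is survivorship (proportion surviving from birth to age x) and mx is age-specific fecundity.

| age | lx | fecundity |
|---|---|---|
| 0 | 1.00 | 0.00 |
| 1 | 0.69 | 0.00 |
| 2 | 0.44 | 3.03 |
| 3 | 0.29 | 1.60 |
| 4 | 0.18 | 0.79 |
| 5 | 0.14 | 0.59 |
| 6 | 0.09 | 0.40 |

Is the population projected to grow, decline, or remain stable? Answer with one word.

R0 = Σ lx·mx = 0 + 0 + 1.3332 + 0.464 + 0.1422 + 0.0826 + 0.036 = 2.058
R0 > 1, so the population is growing.

growing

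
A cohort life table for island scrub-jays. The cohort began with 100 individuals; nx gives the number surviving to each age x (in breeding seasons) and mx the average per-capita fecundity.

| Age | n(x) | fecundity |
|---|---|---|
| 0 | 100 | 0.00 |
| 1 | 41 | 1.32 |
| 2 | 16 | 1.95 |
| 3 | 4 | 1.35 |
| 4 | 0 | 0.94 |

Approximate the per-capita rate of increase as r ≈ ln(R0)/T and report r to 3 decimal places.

-0.067

lx = nx/n0 = nx/100: 1, 0.41, 0.16, 0.04, 0
R0 = Σ lx·mx = 0 + 0.5412 + 0.312 + 0.054 + 0 = 0.9072
Σ x·lx·mx = 1.3272; T = 1.3272/0.9072 = 1.46296…
r ≈ ln(R0)/T = ln(0.9072)/1.46296… = -0.06657… → -0.067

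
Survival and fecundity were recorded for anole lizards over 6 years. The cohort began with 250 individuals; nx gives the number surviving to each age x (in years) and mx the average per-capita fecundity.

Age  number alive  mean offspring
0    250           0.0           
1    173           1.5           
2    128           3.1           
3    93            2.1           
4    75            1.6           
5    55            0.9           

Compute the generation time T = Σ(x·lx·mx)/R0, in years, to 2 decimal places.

lx = nx/n0 = nx/250: 1, 0.692, 0.512, 0.372, 0.3, 0.22
lx·mx: 0, 1.038, 1.5872, 0.7812, 0.48, 0.198 → R0 = 4.0844
x·lx·mx: 0, 1.038, 3.1744, 2.3436, 1.92, 0.99 → Σ = 9.466
T = 9.466 / 4.0844 = 2.317599… → 2.32

2.32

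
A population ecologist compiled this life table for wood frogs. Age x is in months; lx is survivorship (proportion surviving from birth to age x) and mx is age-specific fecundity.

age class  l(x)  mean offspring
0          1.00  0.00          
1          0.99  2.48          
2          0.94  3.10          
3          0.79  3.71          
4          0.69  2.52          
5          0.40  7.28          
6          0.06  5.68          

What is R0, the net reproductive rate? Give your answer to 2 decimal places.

13.29

lx·mx by age: 0, 2.4552, 2.914, 2.9309, 1.7388, 2.912, 0.3408
R0 = Σ lx·mx = 13.2917 → 13.29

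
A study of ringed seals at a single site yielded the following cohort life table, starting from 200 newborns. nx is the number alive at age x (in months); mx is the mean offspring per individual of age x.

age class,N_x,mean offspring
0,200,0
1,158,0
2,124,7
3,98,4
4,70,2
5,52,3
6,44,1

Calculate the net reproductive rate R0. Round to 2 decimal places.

lx = nx/n0 = nx/200: 1, 0.79, 0.62, 0.49, 0.35, 0.26, 0.22
lx·mx by age: 0, 0, 4.34, 1.96, 0.7, 0.78, 0.22
R0 = Σ lx·mx = 8 → 8.00

8.00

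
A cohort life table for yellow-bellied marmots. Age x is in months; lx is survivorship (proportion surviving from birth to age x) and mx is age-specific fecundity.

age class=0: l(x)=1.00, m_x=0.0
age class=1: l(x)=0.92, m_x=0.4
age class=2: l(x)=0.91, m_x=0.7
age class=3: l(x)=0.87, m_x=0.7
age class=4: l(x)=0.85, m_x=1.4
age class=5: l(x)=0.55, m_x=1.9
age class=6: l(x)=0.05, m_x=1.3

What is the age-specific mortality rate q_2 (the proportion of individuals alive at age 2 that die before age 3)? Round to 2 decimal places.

0.04

q_2 = (l_2 − l_3) / l_2 = (0.91 − 0.87) / 0.91
     = 0.04 / 0.91 = 0.043956… → 0.04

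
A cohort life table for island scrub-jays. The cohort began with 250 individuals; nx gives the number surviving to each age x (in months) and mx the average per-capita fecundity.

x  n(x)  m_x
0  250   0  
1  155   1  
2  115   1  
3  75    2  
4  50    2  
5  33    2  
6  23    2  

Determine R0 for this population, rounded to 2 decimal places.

lx = nx/n0 = nx/250: 1, 0.62, 0.46, 0.3, 0.2, 0.132, 0.092
lx·mx by age: 0, 0.62, 0.46, 0.6, 0.4, 0.264, 0.184
R0 = Σ lx·mx = 2.528 → 2.53

2.53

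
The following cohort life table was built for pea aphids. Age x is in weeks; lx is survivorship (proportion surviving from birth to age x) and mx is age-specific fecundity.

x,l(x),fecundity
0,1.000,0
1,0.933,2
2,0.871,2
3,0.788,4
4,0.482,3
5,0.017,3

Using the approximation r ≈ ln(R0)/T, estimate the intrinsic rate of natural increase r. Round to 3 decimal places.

R0 = Σ lx·mx = 0 + 1.866 + 1.742 + 3.152 + 1.446 + 0.051 = 8.257
Σ x·lx·mx = 20.845; T = 20.845/8.257 = 2.52452…
r ≈ ln(R0)/T = ln(8.257)/2.52452… = 0.83622… → 0.836

0.836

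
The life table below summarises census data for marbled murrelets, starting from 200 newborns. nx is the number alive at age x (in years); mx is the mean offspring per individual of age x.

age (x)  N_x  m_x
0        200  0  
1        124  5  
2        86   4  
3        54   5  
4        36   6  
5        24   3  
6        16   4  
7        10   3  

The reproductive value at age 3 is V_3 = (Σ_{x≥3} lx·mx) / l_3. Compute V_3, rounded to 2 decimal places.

12.07

lx = nx/n0 = nx/200: 1, 0.62, 0.43, 0.27, 0.18, 0.12, 0.08, 0.05
lx·mx for x ≥ 3: 1.35, 1.08, 0.36, 0.32, 0.15 → sum = 3.26
V_3 = 3.26 / l_3 = 3.26 / 0.27 = 12.074074… → 12.07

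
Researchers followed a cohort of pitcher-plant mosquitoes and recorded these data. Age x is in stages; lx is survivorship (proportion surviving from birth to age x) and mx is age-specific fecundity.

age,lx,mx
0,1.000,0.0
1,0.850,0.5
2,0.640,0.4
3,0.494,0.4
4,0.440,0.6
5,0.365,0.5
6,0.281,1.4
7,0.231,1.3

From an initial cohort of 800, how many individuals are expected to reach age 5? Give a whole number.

Expected survivors = N0 · l_5 = 800 × 0.365 = 292 → 292

292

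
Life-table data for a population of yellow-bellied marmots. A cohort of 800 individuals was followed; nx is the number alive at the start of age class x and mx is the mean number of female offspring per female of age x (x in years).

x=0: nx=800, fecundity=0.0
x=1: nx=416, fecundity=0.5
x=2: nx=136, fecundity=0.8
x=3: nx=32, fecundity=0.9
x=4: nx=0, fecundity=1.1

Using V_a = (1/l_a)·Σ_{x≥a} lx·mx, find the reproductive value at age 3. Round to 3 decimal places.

lx = nx/n0 = nx/800: 1, 0.52, 0.17, 0.04, 0
lx·mx for x ≥ 3: 0.036, 0 → sum = 0.036
V_3 = 0.036 / l_3 = 0.036 / 0.04 = 0.9 → 0.900

0.900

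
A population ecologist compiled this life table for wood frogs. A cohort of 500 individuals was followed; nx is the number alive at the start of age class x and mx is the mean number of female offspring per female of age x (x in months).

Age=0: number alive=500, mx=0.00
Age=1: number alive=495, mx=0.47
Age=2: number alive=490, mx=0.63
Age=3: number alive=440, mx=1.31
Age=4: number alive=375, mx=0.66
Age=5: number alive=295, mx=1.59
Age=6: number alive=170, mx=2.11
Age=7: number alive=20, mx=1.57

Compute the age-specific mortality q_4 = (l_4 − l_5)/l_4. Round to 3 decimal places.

lx = nx/n0 = nx/500: 1, 0.99, 0.98, 0.88, 0.75, 0.59, 0.34, 0.04
q_4 = (l_4 − l_5) / l_4 = (0.75 − 0.59) / 0.75
     = 0.16 / 0.75 = 0.213333… → 0.213

0.213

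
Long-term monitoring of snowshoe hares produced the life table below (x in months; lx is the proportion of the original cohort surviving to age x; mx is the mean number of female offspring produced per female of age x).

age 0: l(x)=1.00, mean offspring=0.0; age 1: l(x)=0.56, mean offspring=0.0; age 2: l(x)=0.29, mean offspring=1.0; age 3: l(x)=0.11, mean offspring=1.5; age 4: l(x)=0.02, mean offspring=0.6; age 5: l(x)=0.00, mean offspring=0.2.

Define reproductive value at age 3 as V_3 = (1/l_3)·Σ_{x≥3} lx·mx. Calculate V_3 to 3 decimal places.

1.609

lx·mx for x ≥ 3: 0.165, 0.012, 0 → sum = 0.177
V_3 = 0.177 / l_3 = 0.177 / 0.11 = 1.609091… → 1.609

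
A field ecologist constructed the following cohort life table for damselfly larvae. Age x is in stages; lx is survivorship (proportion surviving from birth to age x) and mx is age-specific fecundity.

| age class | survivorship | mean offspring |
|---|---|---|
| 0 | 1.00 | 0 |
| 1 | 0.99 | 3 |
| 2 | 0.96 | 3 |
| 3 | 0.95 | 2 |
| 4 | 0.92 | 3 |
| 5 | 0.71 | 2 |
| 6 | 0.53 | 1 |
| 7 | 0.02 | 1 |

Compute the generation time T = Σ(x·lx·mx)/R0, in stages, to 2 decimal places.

lx·mx: 0, 2.97, 2.88, 1.9, 2.76, 1.42, 0.53, 0.02 → R0 = 12.48
x·lx·mx: 0, 2.97, 5.76, 5.7, 11.04, 7.1, 3.18, 0.14 → Σ = 35.89
T = 35.89 / 12.48 = 2.875801… → 2.88

2.88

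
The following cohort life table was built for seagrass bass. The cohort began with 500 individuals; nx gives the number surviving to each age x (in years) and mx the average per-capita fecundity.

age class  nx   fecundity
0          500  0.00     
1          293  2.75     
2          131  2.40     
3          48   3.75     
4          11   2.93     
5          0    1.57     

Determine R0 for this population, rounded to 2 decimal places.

lx = nx/n0 = nx/500: 1, 0.586, 0.262, 0.096, 0.022, 0
lx·mx by age: 0, 1.6115, 0.6288, 0.36, 0.06446, 0
R0 = Σ lx·mx = 2.66476 → 2.66

2.66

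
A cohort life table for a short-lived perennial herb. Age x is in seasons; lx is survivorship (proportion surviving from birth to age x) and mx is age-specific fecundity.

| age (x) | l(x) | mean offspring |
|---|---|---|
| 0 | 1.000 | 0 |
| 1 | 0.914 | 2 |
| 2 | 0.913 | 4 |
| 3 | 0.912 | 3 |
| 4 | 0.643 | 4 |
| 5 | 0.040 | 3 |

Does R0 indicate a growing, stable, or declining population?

growing

R0 = Σ lx·mx = 0 + 1.828 + 3.652 + 2.736 + 2.572 + 0.12 = 10.908
R0 > 1, so the population is growing.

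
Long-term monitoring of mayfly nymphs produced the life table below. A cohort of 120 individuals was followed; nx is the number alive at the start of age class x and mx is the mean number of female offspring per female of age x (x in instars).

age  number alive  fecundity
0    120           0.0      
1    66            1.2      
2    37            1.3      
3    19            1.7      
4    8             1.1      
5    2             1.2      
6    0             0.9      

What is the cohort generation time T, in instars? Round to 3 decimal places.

lx = nx/n0 = nx/120: 1, 0.55, 0.30833…, 0.15833…, 0.06667…, 0.01667…, 0
lx·mx: 0, 0.66, 0.400833…, 0.269167…, 0.073333…, 0.02…, 0 → R0 = 1.423333…
x·lx·mx: 0, 0.66, 0.801667…, 0.8075…, 0.293333…, 0.1…, 0 → Σ = 2.6625…
T = 2.6625… / 1.423333… = 1.870609… → 1.871

1.871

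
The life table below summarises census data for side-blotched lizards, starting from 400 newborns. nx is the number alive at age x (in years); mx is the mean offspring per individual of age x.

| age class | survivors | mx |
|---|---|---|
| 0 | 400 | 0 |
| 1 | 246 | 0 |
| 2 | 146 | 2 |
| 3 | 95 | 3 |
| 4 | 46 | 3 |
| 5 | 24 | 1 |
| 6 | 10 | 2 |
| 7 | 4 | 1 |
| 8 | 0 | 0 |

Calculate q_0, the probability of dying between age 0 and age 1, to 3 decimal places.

lx = nx/n0 = nx/400: 1, 0.615, 0.365, 0.2375, 0.115, 0.06, 0.025, 0.01, 0
q_0 = (l_0 − l_1) / l_0 = (1 − 0.615) / 1
     = 0.385 / 1 = 0.385 → 0.385

0.385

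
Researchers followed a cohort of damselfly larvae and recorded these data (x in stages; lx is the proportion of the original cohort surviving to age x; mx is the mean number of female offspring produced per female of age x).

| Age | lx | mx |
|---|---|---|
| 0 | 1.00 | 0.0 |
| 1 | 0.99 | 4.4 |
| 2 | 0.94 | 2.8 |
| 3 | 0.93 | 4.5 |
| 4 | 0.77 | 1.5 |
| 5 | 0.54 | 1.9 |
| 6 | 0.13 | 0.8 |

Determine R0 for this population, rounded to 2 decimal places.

13.46

lx·mx by age: 0, 4.356, 2.632, 4.185, 1.155, 1.026, 0.104
R0 = Σ lx·mx = 13.458 → 13.46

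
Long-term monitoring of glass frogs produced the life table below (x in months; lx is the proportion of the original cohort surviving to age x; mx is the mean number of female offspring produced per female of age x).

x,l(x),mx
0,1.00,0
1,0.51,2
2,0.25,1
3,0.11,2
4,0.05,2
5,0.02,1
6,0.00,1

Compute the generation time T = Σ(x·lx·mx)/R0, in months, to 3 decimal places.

lx·mx: 0, 1.02, 0.25, 0.22, 0.1, 0.02, 0 → R0 = 1.61
x·lx·mx: 0, 1.02, 0.5, 0.66, 0.4, 0.1, 0 → Σ = 2.68
T = 2.68 / 1.61 = 1.664596… → 1.665

1.665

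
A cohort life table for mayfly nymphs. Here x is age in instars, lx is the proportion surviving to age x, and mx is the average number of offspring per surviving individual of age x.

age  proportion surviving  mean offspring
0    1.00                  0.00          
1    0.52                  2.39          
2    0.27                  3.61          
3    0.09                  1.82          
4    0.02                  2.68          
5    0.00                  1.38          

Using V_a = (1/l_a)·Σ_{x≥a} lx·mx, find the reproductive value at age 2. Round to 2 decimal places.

lx·mx for x ≥ 2: 0.9747, 0.1638, 0.0536, 0 → sum = 1.1921
V_2 = 1.1921 / l_2 = 1.1921 / 0.27 = 4.415185… → 4.42

4.42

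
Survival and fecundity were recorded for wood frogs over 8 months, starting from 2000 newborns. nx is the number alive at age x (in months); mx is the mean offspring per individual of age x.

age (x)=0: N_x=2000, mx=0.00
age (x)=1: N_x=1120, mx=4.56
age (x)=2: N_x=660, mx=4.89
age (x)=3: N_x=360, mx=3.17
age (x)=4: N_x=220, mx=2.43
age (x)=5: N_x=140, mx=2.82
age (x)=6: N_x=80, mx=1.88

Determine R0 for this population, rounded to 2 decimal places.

lx = nx/n0 = nx/2000: 1, 0.56, 0.33, 0.18, 0.11, 0.07, 0.04
lx·mx by age: 0, 2.5536, 1.6137, 0.5706, 0.2673, 0.1974, 0.0752
R0 = Σ lx·mx = 5.2778 → 5.28

5.28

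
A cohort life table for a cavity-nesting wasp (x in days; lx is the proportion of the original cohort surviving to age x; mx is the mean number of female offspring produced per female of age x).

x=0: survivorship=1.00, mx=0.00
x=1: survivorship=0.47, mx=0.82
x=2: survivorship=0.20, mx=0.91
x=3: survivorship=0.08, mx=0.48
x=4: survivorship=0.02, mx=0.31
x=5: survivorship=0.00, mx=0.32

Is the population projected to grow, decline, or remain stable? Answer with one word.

declining

R0 = Σ lx·mx = 0 + 0.3854 + 0.182 + 0.0384 + 0.0062 + 0 = 0.612
R0 < 1, so the population is declining.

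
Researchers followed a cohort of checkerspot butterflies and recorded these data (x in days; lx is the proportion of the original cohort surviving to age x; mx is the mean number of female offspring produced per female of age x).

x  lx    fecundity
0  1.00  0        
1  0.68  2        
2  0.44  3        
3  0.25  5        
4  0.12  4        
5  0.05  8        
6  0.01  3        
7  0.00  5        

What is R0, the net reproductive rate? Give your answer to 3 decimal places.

4.840

lx·mx by age: 0, 1.36, 1.32, 1.25, 0.48, 0.4, 0.03, 0
R0 = Σ lx·mx = 4.84 → 4.840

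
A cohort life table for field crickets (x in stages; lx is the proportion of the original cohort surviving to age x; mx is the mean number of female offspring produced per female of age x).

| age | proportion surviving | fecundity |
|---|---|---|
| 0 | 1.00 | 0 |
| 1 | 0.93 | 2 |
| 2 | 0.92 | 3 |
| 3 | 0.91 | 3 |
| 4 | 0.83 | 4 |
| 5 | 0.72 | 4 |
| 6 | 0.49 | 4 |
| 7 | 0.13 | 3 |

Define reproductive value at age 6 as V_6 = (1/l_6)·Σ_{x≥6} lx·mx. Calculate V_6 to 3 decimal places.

lx·mx for x ≥ 6: 1.96, 0.39 → sum = 2.35
V_6 = 2.35 / l_6 = 2.35 / 0.49 = 4.795918… → 4.796

4.796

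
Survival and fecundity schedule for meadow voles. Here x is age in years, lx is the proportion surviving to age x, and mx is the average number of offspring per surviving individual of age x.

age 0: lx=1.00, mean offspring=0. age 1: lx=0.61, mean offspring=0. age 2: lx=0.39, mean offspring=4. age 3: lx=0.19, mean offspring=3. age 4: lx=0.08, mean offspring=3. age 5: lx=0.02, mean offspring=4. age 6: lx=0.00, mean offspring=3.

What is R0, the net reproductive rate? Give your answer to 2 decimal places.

2.45

lx·mx by age: 0, 0, 1.56, 0.57, 0.24, 0.08, 0
R0 = Σ lx·mx = 2.45 → 2.45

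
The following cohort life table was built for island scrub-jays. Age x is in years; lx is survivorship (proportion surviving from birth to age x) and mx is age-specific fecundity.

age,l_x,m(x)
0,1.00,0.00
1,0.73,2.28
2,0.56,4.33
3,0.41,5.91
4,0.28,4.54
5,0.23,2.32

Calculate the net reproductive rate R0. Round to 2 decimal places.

lx·mx by age: 0, 1.6644, 2.4248, 2.4231, 1.2712, 0.5336
R0 = Σ lx·mx = 8.3171 → 8.32

8.32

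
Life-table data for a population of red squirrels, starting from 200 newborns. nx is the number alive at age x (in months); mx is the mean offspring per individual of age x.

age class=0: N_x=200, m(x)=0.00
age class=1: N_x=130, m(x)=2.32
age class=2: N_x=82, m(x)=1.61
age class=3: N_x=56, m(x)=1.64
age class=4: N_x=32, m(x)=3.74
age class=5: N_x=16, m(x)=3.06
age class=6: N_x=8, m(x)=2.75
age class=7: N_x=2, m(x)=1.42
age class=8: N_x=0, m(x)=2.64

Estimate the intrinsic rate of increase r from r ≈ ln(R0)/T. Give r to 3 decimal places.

0.536

lx = nx/n0 = nx/200: 1, 0.65, 0.41, 0.28, 0.16, 0.08, 0.04, 0.01, 0
R0 = Σ lx·mx = 0 + 1.508 + 0.6601 + 0.4592 + 0.5984 + 0.2448 + 0.11 + 0.0142 + 0 = 3.5947
Σ x·lx·mx = 8.5828; T = 8.5828/3.5947 = 2.38763…
r ≈ ln(R0)/T = ln(3.5947)/2.38763… = 0.53587… → 0.536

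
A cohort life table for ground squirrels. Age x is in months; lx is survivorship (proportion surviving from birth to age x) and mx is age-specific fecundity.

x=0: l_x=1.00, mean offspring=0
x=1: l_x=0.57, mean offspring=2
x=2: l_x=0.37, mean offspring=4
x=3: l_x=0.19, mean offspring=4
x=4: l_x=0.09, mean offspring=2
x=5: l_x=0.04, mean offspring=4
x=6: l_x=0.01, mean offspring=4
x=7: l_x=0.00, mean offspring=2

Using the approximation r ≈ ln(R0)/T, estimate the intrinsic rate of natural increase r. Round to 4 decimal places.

0.6118

R0 = Σ lx·mx = 0 + 1.14 + 1.48 + 0.76 + 0.18 + 0.16 + 0.04 + 0 = 3.76
Σ x·lx·mx = 8.14; T = 8.14/3.76 = 2.16489…
r ≈ ln(R0)/T = ln(3.76)/2.16489… = 0.611771… → 0.6118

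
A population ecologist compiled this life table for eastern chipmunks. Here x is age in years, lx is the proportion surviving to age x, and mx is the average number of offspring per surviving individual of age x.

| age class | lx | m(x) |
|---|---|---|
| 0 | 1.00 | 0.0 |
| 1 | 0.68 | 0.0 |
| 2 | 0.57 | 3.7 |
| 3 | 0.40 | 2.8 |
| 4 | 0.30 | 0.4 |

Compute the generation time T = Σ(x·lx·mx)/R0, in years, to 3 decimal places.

2.406

lx·mx: 0, 0, 2.109, 1.12, 0.12 → R0 = 3.349
x·lx·mx: 0, 0, 4.218, 3.36, 0.48 → Σ = 8.058
T = 8.058 / 3.349 = 2.406091… → 2.406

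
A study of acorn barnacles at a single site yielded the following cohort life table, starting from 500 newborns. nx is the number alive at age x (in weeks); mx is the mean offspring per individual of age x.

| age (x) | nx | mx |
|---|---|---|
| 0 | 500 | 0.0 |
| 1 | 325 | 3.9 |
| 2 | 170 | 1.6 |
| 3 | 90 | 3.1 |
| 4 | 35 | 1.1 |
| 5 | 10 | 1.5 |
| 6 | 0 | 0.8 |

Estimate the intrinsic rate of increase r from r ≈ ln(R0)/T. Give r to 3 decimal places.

0.859

lx = nx/n0 = nx/500: 1, 0.65, 0.34, 0.18, 0.07, 0.02, 0
R0 = Σ lx·mx = 0 + 2.535 + 0.544 + 0.558 + 0.077 + 0.03 + 0 = 3.744
Σ x·lx·mx = 5.755; T = 5.755/3.744 = 1.53713…
r ≈ ln(R0)/T = ln(3.744)/1.53713… = 0.85885… → 0.859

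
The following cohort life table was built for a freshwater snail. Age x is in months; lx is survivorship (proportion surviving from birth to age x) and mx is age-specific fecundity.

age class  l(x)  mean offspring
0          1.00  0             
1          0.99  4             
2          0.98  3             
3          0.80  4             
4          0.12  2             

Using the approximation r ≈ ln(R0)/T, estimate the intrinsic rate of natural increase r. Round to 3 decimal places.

R0 = Σ lx·mx = 0 + 3.96 + 2.94 + 3.2 + 0.24 = 10.34
Σ x·lx·mx = 20.4; T = 20.4/10.34 = 1.97292…
r ≈ ln(R0)/T = ln(10.34)/1.97292… = 1.18404… → 1.184

1.184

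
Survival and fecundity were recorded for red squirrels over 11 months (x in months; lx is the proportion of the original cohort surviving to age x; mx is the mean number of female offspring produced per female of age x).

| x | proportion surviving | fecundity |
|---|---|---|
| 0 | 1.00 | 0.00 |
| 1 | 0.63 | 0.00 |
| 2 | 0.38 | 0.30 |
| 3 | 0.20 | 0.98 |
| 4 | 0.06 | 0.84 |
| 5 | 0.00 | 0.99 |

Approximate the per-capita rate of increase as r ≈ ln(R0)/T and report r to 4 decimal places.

R0 = Σ lx·mx = 0 + 0 + 0.114 + 0.196 + 0.0504 + 0 = 0.3604
Σ x·lx·mx = 1.0176; T = 1.0176/0.3604 = 2.82353…
r ≈ ln(R0)/T = ln(0.3604)/2.82353… = -0.361442… → -0.3614

-0.3614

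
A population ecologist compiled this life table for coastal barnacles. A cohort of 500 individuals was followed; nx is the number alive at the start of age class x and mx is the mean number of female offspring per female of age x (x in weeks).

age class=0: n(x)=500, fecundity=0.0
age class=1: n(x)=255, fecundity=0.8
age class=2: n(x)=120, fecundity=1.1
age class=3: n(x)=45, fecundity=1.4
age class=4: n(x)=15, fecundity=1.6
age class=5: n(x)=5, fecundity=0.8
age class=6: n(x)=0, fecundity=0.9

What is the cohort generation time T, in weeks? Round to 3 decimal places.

lx = nx/n0 = nx/500: 1, 0.51, 0.24, 0.09, 0.03, 0.01, 0
lx·mx: 0, 0.408, 0.264, 0.126, 0.048, 0.008, 0 → R0 = 0.854
x·lx·mx: 0, 0.408, 0.528, 0.378, 0.192, 0.04, 0 → Σ = 1.546
T = 1.546 / 0.854 = 1.810304… → 1.810

1.810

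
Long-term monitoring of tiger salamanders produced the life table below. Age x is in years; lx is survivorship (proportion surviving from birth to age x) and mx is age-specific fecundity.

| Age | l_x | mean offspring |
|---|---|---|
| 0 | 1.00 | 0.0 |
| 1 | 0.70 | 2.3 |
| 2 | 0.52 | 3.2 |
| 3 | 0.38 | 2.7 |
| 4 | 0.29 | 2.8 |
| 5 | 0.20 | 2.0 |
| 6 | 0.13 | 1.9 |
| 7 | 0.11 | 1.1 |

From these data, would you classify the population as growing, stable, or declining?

growing

R0 = Σ lx·mx = 0 + 1.61 + 1.664 + 1.026 + 0.812 + 0.4 + 0.247 + 0.121 = 5.88
R0 > 1, so the population is growing.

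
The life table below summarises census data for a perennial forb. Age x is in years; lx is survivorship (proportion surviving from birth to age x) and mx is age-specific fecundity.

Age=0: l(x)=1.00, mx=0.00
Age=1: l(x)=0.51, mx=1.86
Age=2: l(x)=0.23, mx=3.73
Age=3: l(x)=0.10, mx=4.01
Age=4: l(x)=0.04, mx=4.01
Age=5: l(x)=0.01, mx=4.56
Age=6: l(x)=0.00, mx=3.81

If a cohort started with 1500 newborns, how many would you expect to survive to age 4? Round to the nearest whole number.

Expected survivors = N0 · l_4 = 1500 × 0.04 = 60 → 60

60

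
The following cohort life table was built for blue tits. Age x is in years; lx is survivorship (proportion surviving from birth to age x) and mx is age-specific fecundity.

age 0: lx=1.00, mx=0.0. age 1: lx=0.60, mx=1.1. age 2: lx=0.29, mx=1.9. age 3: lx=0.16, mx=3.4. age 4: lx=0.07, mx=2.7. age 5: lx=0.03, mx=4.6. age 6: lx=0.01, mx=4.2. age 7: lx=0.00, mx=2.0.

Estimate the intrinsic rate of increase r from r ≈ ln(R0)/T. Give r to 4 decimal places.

R0 = Σ lx·mx = 0 + 0.66 + 0.551 + 0.544 + 0.189 + 0.138 + 0.042 + 0 = 2.124
Σ x·lx·mx = 5.092; T = 5.092/2.124 = 2.39736…
r ≈ ln(R0)/T = ln(2.124)/2.39736… = 0.314221… → 0.3142

0.3142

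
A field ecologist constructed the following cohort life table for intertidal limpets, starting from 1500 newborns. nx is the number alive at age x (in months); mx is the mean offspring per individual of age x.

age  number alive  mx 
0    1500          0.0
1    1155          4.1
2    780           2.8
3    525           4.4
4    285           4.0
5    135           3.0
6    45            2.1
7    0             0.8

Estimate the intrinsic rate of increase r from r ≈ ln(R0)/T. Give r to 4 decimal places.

0.9284

lx = nx/n0 = nx/1500: 1, 0.77, 0.52, 0.35, 0.19, 0.09, 0.03, 0
R0 = Σ lx·mx = 0 + 3.157 + 1.456 + 1.54 + 0.76 + 0.27 + 0.063 + 0 = 7.246
Σ x·lx·mx = 15.457; T = 15.457/7.246 = 2.13318…
r ≈ ln(R0)/T = ln(7.246)/2.13318… = 0.928404… → 0.9284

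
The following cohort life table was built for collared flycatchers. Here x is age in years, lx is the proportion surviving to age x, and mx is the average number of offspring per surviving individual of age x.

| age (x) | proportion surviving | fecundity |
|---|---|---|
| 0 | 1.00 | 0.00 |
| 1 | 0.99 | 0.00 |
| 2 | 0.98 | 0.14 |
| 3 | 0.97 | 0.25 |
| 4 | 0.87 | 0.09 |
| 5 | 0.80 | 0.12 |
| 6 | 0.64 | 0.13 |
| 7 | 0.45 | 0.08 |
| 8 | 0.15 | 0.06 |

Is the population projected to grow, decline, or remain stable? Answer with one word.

declining

R0 = Σ lx·mx = 0 + 0 + 0.1372 + 0.2425 + 0.0783 + 0.096 + 0.0832 + 0.036 + 0.009 = 0.6822
R0 < 1, so the population is declining.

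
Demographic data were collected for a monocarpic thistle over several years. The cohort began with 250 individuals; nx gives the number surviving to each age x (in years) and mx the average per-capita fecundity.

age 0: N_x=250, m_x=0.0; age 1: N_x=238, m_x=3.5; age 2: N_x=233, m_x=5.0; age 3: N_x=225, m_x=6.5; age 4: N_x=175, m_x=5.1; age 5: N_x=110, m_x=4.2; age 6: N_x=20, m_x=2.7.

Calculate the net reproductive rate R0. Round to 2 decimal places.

lx = nx/n0 = nx/250: 1, 0.952, 0.932, 0.9, 0.7, 0.44, 0.08
lx·mx by age: 0, 3.332, 4.66, 5.85, 3.57, 1.848, 0.216
R0 = Σ lx·mx = 19.476 → 19.48

19.48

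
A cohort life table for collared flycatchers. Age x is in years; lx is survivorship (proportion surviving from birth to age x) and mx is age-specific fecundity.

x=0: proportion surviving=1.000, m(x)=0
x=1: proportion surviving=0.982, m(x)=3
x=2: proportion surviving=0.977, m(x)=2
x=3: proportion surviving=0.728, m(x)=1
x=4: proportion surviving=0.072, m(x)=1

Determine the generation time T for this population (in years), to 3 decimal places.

1.636

lx·mx: 0, 2.946, 1.954, 0.728, 0.072 → R0 = 5.7
x·lx·mx: 0, 2.946, 3.908, 2.184, 0.288 → Σ = 9.326
T = 9.326 / 5.7 = 1.63614… → 1.636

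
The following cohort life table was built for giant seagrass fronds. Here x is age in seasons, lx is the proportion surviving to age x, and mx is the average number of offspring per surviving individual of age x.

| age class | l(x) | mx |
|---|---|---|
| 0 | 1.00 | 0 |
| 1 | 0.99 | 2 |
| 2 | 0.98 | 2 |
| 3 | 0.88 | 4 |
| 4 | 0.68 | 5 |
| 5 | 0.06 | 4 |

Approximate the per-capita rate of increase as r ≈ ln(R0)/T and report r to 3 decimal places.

0.855

R0 = Σ lx·mx = 0 + 1.98 + 1.96 + 3.52 + 3.4 + 0.24 = 11.1
Σ x·lx·mx = 31.26; T = 31.26/11.1 = 2.81622…
r ≈ ln(R0)/T = ln(11.1)/2.81622… = 0.85467… → 0.855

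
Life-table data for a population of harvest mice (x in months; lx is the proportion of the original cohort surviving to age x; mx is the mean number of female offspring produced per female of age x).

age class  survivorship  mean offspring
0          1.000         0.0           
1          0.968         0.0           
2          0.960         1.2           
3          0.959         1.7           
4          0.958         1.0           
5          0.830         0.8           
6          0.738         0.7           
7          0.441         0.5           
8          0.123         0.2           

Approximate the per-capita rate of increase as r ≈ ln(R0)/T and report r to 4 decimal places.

R0 = Σ lx·mx = 0 + 0 + 1.152 + 1.6303 + 0.958 + 0.664 + 0.5166 + 0.2205 + 0.0246 = 5.166
Σ x·lx·mx = 19.1868; T = 19.1868/5.166 = 3.71405…
r ≈ ln(R0)/T = ln(5.166)/3.71405… = 0.442131… → 0.4421

0.4421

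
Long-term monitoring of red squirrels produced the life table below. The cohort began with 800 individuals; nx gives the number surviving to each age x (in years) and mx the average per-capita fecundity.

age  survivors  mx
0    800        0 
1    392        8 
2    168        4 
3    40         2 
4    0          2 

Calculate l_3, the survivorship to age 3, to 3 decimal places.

l_3 = n_3/n_0 = 40/800 = 0.05 → 0.050

0.050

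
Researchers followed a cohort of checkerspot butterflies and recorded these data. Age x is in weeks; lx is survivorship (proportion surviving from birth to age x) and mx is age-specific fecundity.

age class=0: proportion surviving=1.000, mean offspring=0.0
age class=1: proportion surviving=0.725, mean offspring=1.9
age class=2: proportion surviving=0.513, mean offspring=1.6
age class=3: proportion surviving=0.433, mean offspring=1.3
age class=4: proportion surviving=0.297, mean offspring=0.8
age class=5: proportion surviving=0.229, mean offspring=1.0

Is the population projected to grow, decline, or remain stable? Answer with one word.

growing

R0 = Σ lx·mx = 0 + 1.3775 + 0.8208 + 0.5629 + 0.2376 + 0.229 = 3.2278
R0 > 1, so the population is growing.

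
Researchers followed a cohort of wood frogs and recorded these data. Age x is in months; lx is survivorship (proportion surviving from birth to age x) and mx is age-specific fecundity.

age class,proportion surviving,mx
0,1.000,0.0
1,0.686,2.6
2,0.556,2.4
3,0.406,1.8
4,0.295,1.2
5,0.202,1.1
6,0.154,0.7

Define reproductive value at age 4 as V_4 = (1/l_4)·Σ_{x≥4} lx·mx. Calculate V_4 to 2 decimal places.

2.32

lx·mx for x ≥ 4: 0.354, 0.2222, 0.1078 → sum = 0.684
V_4 = 0.684 / l_4 = 0.684 / 0.295 = 2.318644… → 2.32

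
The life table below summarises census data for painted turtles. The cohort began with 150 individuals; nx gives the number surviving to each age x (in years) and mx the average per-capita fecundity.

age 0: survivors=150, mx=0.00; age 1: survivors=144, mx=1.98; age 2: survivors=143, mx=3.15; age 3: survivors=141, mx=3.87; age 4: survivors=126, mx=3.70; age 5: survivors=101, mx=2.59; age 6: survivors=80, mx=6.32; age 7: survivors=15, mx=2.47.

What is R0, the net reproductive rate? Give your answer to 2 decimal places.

lx = nx/n0 = nx/150: 1, 0.96, 0.95333…, 0.94, 0.84, 0.67333…, 0.53333…, 0.1
lx·mx by age: 0, 1.9008, 3.003…, 3.6378, 3.108, 1.743933…, 3.370667…, 0.247
R0 = Σ lx·mx = 17.0112… → 17.01

17.01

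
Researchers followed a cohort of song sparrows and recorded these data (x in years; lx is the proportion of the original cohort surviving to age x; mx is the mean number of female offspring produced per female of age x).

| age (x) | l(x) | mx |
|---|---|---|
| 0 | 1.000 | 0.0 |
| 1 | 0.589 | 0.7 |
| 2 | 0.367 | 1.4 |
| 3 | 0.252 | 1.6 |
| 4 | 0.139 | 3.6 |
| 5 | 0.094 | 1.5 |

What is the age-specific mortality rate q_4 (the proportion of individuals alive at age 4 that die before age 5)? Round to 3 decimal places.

0.324

q_4 = (l_4 − l_5) / l_4 = (0.139 − 0.094) / 0.139
     = 0.045 / 0.139 = 0.323741… → 0.324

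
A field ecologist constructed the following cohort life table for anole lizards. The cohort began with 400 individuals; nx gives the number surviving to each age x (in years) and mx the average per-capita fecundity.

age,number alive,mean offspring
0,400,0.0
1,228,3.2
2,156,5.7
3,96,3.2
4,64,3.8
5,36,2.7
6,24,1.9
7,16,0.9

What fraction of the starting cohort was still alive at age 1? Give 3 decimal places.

0.570

l_1 = n_1/n_0 = 228/400 = 0.57 → 0.570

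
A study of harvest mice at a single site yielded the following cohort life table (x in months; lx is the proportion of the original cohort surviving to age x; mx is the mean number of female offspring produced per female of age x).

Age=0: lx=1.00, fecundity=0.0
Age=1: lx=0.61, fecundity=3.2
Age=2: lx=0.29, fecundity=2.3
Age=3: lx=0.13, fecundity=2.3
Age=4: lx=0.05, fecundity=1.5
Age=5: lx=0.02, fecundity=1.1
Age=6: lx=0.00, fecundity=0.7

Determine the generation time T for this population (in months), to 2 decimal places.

1.52

lx·mx: 0, 1.952, 0.667, 0.299, 0.075, 0.022, 0 → R0 = 3.015
x·lx·mx: 0, 1.952, 1.334, 0.897, 0.3, 0.11, 0 → Σ = 4.593
T = 4.593 / 3.015 = 1.523383… → 1.52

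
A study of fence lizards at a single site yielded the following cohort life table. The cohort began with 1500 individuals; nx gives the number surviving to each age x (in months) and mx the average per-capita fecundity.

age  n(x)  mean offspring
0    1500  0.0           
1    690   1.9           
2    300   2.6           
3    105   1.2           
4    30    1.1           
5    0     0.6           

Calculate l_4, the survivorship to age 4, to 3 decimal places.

0.020

l_4 = n_4/n_0 = 30/1500 = 0.02 → 0.020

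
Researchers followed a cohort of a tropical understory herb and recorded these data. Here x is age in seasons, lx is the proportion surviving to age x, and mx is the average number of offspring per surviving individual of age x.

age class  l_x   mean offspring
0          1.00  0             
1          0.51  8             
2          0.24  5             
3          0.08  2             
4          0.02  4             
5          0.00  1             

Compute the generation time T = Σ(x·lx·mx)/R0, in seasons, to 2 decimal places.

1.32

lx·mx: 0, 4.08, 1.2, 0.16, 0.08, 0 → R0 = 5.52
x·lx·mx: 0, 4.08, 2.4, 0.48, 0.32, 0 → Σ = 7.28
T = 7.28 / 5.52 = 1.318841… → 1.32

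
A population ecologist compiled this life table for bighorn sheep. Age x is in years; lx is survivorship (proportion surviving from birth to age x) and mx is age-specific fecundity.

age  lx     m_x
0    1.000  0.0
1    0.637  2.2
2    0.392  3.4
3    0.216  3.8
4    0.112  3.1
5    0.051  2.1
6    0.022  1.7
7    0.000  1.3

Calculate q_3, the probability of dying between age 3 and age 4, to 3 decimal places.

0.481

q_3 = (l_3 − l_4) / l_3 = (0.216 − 0.112) / 0.216
     = 0.104 / 0.216 = 0.481481… → 0.481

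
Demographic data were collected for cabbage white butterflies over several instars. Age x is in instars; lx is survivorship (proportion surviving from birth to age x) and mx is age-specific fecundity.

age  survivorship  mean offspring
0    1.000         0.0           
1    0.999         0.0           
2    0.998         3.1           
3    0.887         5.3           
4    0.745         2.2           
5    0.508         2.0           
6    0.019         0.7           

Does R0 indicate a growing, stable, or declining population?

growing

R0 = Σ lx·mx = 0 + 0 + 3.0938 + 4.7011 + 1.639 + 1.016 + 0.0133 = 10.4632
R0 > 1, so the population is growing.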